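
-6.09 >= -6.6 True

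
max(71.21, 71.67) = 71.67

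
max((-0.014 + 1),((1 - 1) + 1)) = 1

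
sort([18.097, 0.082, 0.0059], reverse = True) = [18.097, 0.082, 0.0059]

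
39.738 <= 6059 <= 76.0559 False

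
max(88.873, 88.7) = 88.873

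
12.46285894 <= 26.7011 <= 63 True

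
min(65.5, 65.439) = 65.439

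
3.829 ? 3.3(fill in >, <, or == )>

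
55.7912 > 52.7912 True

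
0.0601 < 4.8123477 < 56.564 True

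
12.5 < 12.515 True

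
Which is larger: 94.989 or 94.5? 94.989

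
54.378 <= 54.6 True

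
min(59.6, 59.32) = 59.32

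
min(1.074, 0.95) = 0.95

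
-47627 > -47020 False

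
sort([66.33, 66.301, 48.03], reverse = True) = [66.33, 66.301, 48.03]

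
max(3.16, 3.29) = 3.29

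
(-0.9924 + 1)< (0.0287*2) True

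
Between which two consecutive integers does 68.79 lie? 68 and 69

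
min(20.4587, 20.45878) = 20.4587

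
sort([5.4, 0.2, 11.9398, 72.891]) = [0.2, 5.4, 11.9398, 72.891]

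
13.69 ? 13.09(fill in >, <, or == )>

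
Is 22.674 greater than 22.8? No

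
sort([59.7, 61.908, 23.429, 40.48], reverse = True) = [61.908, 59.7, 40.48, 23.429]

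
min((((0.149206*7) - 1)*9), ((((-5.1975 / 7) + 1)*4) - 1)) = 0.03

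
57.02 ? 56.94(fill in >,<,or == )>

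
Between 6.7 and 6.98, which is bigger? 6.98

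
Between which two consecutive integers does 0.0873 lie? 0 and 1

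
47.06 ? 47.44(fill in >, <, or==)<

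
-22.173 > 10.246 False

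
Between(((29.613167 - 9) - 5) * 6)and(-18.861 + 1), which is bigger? (((29.613167 - 9) - 5) * 6)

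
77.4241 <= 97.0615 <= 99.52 True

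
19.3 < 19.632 True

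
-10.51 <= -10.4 True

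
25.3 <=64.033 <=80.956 True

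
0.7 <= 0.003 False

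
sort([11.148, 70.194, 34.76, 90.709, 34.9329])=[11.148, 34.76, 34.9329, 70.194, 90.709]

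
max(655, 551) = 655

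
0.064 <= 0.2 True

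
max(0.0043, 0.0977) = 0.0977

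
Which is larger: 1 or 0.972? 1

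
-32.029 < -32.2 False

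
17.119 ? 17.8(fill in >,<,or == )<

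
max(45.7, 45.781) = 45.781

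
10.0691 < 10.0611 False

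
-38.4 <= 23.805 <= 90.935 True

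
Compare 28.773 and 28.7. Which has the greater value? 28.773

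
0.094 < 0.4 True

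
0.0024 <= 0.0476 True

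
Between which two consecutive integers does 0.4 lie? 0 and 1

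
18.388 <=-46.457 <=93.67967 False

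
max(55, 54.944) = 55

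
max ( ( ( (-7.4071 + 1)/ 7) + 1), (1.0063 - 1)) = 0.0847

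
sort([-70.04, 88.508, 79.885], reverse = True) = [88.508, 79.885, -70.04]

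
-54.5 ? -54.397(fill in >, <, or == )<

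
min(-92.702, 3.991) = -92.702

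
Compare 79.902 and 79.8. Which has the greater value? 79.902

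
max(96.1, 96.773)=96.773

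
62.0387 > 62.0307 True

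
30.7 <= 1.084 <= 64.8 False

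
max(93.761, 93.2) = 93.761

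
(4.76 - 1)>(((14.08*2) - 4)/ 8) True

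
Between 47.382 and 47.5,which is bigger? 47.5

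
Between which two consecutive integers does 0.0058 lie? 0 and 1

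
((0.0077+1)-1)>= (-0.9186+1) False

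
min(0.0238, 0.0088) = 0.0088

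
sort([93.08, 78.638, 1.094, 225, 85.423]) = [1.094, 78.638, 85.423, 93.08, 225]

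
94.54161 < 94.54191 True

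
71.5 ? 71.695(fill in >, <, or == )<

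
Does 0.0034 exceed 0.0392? No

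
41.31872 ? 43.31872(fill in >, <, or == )<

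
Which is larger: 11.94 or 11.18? 11.94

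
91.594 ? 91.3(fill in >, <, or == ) >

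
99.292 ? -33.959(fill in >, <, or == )>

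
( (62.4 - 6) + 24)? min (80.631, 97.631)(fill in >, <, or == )<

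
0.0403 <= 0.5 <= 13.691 True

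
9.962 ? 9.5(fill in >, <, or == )>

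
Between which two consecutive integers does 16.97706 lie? 16 and 17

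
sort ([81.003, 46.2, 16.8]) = [16.8, 46.2, 81.003]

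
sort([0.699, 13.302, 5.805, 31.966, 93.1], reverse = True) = [93.1, 31.966, 13.302, 5.805, 0.699]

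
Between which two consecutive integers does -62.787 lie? -63 and -62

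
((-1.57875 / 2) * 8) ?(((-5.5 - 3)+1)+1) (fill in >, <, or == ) >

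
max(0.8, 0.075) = 0.8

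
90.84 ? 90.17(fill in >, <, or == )>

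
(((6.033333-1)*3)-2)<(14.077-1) False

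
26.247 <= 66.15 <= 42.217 False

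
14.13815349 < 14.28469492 True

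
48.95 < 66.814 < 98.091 True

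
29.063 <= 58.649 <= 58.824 True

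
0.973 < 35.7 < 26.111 False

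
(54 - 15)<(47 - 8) False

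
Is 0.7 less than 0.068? No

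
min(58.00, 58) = 58.00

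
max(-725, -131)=-131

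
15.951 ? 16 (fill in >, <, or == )<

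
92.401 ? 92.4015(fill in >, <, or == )<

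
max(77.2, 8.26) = 77.2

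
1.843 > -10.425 True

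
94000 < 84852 False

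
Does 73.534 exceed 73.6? No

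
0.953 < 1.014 True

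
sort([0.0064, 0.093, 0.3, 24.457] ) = [0.0064, 0.093, 0.3, 24.457]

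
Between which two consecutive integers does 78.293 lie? 78 and 79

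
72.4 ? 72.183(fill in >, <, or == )>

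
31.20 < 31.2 False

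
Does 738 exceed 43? Yes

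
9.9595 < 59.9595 True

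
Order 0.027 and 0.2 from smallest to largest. 0.027, 0.2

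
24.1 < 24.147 True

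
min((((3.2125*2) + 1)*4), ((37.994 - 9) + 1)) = 29.7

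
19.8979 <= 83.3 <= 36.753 False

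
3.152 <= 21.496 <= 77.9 True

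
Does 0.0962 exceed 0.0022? Yes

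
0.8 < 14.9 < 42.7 True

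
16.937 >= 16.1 True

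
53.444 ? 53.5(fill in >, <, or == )<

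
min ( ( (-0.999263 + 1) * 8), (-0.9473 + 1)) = 0.005896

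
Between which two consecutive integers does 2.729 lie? 2 and 3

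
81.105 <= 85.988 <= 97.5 True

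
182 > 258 False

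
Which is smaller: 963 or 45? 45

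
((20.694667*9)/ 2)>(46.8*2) False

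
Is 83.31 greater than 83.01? Yes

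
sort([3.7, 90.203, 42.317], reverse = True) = [90.203, 42.317, 3.7]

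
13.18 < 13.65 True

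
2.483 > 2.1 True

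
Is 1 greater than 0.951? Yes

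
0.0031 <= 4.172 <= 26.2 True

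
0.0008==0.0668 False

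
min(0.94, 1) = 0.94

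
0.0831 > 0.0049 True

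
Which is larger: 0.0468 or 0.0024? 0.0468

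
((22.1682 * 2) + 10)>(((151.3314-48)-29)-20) True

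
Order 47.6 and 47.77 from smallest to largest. 47.6, 47.77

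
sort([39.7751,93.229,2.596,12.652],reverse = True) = [93.229,39.7751,12.652,2.596]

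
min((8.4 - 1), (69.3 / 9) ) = 7.4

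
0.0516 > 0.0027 True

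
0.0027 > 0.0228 False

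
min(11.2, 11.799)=11.2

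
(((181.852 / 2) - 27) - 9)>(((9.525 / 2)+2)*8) True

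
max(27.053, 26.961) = 27.053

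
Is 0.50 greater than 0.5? No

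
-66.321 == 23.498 False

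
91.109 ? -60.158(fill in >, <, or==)>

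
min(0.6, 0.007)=0.007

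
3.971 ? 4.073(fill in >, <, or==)<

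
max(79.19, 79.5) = 79.5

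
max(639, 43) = 639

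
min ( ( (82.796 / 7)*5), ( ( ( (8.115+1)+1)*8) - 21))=59.14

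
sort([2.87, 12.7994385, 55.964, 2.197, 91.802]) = [2.197, 2.87, 12.7994385, 55.964, 91.802]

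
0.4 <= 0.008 False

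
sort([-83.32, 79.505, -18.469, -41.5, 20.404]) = [-83.32, -41.5, -18.469, 20.404, 79.505]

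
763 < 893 True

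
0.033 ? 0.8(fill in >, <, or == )<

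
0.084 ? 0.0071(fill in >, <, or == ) >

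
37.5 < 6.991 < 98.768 False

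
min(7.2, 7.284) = 7.2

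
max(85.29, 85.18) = 85.29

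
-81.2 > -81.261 True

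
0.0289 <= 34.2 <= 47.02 True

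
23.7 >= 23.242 True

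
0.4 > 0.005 True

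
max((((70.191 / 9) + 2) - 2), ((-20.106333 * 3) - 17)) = 7.799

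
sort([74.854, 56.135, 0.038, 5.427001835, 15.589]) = [0.038, 5.427001835, 15.589, 56.135, 74.854]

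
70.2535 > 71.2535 False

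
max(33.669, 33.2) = 33.669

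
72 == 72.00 True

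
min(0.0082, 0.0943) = 0.0082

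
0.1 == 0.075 False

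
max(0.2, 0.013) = 0.2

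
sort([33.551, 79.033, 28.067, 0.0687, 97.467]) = [0.0687, 28.067, 33.551, 79.033, 97.467]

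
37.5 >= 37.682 False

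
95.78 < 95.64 False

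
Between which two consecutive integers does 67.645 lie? 67 and 68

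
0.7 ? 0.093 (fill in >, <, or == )>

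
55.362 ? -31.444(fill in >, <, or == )>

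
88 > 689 False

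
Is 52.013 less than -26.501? No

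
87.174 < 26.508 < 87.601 False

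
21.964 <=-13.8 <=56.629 False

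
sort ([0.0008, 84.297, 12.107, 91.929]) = [0.0008, 12.107, 84.297, 91.929]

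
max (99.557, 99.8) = 99.8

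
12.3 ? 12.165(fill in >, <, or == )>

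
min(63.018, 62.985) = 62.985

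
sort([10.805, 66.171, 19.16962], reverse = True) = [66.171, 19.16962, 10.805]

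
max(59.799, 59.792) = 59.799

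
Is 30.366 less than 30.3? No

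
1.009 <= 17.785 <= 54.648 True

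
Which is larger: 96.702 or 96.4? 96.702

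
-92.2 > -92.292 True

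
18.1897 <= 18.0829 False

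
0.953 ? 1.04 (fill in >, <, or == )<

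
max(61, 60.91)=61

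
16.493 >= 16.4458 True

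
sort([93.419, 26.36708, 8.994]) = [8.994, 26.36708, 93.419]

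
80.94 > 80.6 True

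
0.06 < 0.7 True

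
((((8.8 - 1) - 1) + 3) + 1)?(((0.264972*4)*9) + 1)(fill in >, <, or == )>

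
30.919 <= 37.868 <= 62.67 True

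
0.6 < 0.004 False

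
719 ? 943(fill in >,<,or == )<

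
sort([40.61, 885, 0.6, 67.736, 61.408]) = [0.6, 40.61, 61.408, 67.736, 885]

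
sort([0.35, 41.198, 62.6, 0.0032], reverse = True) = [62.6, 41.198, 0.35, 0.0032]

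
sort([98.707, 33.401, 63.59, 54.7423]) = [33.401, 54.7423, 63.59, 98.707]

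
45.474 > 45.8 False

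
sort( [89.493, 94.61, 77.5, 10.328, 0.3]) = [0.3, 10.328, 77.5, 89.493, 94.61]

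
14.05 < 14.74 True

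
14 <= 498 True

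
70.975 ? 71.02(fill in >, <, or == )<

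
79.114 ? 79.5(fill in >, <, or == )<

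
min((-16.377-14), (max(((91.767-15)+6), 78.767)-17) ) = -30.377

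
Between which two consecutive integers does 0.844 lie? 0 and 1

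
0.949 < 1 True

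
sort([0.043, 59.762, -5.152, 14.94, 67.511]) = [-5.152, 0.043, 14.94, 59.762, 67.511]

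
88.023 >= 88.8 False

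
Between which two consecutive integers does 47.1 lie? 47 and 48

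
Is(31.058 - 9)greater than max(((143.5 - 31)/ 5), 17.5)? No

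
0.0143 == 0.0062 False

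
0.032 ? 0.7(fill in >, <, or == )<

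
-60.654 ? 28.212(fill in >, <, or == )<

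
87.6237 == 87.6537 False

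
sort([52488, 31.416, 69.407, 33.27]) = [31.416, 33.27, 69.407, 52488]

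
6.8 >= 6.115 True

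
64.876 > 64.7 True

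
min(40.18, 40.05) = 40.05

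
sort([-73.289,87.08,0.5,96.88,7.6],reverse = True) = [96.88,87.08,7.6,0.5,-73.289]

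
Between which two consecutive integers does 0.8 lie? 0 and 1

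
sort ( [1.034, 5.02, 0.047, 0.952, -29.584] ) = [-29.584, 0.047, 0.952, 1.034, 5.02]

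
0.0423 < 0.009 False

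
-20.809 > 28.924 False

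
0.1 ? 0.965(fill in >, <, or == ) <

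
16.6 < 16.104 False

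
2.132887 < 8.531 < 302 True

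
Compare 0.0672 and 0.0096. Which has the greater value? 0.0672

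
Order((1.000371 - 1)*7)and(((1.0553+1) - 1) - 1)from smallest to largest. ((1.000371 - 1)*7), (((1.0553+1) - 1) - 1)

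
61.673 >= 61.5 True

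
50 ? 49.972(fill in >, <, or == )>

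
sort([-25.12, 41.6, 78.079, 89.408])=[-25.12, 41.6, 78.079, 89.408]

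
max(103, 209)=209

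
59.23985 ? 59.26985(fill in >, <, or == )<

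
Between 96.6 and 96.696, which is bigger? 96.696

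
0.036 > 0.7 False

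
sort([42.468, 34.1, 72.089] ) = [34.1, 42.468, 72.089]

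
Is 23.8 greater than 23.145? Yes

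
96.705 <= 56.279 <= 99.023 False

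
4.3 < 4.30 False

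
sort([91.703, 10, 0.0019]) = [0.0019, 10, 91.703]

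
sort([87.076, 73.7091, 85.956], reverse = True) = [87.076, 85.956, 73.7091]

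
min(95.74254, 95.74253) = 95.74253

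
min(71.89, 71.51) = 71.51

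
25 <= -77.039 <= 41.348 False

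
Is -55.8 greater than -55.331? No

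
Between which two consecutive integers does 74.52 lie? 74 and 75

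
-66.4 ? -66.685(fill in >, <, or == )>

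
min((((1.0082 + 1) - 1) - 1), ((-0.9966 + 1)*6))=0.0082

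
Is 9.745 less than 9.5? No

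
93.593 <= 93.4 False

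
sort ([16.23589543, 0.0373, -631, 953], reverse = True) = [953, 16.23589543, 0.0373, -631]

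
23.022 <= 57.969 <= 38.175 False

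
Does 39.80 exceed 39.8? No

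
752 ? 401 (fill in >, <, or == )>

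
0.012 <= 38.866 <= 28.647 False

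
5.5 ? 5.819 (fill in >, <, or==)<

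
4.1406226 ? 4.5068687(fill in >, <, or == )<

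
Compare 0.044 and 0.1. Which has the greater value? 0.1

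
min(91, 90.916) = 90.916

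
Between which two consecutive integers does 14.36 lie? 14 and 15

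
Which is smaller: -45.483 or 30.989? -45.483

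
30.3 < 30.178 False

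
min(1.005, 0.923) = 0.923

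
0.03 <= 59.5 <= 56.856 False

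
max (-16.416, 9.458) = 9.458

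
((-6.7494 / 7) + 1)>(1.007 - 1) True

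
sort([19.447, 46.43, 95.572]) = [19.447, 46.43, 95.572]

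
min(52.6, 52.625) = 52.6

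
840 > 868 False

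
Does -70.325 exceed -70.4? Yes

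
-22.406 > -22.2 False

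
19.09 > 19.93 False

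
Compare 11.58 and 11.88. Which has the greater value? 11.88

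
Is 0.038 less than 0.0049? No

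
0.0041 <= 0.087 True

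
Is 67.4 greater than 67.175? Yes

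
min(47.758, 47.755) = 47.755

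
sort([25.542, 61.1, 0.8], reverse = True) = [61.1, 25.542, 0.8]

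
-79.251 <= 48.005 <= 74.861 True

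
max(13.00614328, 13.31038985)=13.31038985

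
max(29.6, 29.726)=29.726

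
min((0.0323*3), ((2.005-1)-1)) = 0.005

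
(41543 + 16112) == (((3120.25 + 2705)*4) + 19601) False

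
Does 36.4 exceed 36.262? Yes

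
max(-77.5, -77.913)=-77.5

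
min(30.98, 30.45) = 30.45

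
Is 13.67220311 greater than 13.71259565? No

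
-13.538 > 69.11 False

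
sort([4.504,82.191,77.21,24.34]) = [4.504,24.34,77.21,82.191]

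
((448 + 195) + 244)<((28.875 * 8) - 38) False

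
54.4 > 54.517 False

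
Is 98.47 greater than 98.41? Yes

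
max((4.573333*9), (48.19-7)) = 41.19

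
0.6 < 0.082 False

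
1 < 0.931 False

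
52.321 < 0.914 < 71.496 False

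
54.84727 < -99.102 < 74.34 False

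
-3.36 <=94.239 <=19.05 False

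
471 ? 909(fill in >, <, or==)<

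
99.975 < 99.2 False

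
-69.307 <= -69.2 True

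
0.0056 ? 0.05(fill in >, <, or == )<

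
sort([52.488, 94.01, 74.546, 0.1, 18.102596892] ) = [0.1, 18.102596892, 52.488, 74.546, 94.01]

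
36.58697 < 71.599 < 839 True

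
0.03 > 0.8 False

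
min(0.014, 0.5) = 0.014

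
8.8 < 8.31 False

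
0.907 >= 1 False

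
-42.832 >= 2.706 False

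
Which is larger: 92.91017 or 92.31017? 92.91017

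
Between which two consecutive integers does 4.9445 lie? 4 and 5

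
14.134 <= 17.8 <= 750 True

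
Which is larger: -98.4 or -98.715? -98.4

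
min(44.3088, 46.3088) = 44.3088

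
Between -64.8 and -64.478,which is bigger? -64.478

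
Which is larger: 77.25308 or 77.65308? 77.65308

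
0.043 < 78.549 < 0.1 False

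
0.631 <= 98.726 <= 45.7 False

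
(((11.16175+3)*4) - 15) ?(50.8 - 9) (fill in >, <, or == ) <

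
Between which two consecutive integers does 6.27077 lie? 6 and 7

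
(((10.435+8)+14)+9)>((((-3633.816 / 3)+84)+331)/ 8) True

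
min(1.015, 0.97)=0.97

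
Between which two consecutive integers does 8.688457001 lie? 8 and 9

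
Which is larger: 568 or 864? 864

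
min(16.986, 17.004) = 16.986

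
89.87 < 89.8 False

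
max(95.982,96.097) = 96.097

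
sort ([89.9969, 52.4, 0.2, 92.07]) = [0.2, 52.4, 89.9969, 92.07]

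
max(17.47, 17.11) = 17.47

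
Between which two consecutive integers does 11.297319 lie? 11 and 12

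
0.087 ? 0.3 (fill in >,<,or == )<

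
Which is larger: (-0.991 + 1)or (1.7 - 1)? (1.7 - 1)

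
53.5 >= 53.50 True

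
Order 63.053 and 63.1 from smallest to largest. 63.053,63.1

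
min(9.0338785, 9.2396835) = 9.0338785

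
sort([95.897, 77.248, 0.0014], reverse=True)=[95.897, 77.248, 0.0014]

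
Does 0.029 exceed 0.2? No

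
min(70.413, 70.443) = 70.413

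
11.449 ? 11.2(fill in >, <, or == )>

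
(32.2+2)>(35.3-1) False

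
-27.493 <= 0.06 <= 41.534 True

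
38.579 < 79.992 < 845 True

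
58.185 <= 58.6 True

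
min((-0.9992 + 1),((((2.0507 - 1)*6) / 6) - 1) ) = 0.0008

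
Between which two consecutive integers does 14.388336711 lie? 14 and 15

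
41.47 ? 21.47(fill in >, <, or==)>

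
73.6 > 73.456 True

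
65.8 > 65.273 True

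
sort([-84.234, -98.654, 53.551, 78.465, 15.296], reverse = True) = [78.465, 53.551, 15.296, -84.234, -98.654]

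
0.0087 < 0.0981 True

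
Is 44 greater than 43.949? Yes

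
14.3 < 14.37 True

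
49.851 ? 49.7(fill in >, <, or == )>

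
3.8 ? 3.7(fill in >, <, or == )>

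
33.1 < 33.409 True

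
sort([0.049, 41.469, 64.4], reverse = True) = [64.4, 41.469, 0.049]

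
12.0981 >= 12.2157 False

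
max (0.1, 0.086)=0.1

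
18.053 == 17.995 False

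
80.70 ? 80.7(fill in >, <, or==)==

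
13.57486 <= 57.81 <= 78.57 True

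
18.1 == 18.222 False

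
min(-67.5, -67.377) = -67.5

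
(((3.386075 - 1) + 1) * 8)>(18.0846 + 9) True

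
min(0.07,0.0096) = 0.0096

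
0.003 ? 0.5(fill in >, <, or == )<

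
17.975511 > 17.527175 True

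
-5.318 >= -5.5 True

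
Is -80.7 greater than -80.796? Yes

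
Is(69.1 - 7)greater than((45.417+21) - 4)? No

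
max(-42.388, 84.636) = 84.636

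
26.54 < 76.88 True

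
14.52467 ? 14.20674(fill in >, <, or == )>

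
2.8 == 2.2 False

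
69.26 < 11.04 False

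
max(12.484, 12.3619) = 12.484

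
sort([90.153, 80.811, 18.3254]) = [18.3254, 80.811, 90.153]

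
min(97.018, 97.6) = 97.018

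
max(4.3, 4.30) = 4.30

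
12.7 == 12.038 False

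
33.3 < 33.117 False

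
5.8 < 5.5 False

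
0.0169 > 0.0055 True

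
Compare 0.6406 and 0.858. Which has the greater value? 0.858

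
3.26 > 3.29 False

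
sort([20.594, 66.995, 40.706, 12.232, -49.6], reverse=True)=[66.995, 40.706, 20.594, 12.232, -49.6]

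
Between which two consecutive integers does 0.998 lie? 0 and 1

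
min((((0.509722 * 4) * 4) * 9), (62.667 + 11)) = 73.399968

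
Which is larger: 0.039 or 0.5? 0.5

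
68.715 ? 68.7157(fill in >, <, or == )<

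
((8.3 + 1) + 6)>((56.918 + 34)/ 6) True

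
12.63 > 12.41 True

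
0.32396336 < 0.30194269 False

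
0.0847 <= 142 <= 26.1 False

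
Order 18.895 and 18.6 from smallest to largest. 18.6, 18.895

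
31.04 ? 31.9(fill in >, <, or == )<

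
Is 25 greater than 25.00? No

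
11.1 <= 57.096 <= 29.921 False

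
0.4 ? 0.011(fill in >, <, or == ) >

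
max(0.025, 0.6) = 0.6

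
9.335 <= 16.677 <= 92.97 True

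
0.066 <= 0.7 True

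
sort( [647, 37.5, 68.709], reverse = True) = [647, 68.709, 37.5]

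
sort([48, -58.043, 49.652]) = [-58.043, 48, 49.652]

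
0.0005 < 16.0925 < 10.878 False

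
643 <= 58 False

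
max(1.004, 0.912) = 1.004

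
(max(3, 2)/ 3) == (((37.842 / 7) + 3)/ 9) False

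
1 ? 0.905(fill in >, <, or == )>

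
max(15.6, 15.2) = 15.6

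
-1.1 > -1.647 True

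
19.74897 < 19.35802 False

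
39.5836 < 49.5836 True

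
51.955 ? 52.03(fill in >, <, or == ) <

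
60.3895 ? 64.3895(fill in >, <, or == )<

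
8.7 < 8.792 True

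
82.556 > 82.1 True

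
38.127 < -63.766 False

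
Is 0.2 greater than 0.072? Yes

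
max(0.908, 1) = 1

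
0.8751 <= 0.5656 False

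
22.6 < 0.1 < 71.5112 False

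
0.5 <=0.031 False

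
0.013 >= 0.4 False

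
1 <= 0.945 False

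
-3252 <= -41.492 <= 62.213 True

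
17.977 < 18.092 True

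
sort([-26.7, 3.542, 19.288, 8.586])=[-26.7, 3.542, 8.586, 19.288]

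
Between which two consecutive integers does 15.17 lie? 15 and 16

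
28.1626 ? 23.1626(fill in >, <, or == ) >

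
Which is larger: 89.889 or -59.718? 89.889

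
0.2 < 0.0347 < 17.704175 False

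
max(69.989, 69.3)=69.989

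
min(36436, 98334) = 36436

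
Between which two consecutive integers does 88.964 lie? 88 and 89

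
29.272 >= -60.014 True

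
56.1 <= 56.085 False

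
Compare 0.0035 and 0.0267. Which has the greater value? 0.0267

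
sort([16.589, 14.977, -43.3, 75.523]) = [-43.3, 14.977, 16.589, 75.523]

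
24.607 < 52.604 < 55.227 True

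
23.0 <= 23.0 True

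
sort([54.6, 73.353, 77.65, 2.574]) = [2.574, 54.6, 73.353, 77.65]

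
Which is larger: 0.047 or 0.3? 0.3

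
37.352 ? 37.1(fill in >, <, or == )>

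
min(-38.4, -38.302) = -38.4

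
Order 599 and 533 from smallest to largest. 533,599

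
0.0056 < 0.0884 True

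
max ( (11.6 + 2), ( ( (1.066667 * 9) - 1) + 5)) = 13.600003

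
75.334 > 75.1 True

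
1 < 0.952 False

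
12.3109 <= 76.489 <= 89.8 True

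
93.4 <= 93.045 False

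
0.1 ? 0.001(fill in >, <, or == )>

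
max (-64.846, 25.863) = 25.863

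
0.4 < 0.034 False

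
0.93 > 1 False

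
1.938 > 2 False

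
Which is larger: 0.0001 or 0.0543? 0.0543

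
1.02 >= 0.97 True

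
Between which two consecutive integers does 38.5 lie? 38 and 39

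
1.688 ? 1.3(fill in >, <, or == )>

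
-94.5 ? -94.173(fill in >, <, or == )<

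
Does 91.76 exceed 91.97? No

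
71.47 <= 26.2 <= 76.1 False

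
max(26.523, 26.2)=26.523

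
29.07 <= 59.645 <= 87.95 True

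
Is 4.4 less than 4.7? Yes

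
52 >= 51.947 True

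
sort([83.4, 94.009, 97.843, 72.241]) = [72.241, 83.4, 94.009, 97.843]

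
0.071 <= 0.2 True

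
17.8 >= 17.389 True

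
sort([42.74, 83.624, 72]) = [42.74, 72, 83.624]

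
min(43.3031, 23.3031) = 23.3031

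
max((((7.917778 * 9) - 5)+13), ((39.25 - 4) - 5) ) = 79.260002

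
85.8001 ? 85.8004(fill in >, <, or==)<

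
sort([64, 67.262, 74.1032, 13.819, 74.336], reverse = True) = [74.336, 74.1032, 67.262, 64, 13.819]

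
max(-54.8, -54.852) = -54.8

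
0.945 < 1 True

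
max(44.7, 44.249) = 44.7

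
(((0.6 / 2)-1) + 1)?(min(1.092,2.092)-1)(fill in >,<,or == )>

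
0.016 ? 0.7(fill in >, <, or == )<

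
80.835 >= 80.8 True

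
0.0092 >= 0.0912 False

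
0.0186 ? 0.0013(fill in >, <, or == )>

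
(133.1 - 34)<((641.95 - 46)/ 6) True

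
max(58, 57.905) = 58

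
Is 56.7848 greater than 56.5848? Yes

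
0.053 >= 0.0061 True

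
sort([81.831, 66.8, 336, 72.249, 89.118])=[66.8, 72.249, 81.831, 89.118, 336]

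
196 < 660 True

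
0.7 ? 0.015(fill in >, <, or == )>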